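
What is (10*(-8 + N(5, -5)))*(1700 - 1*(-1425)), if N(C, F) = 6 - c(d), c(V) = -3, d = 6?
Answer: 31250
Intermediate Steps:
N(C, F) = 9 (N(C, F) = 6 - 1*(-3) = 6 + 3 = 9)
(10*(-8 + N(5, -5)))*(1700 - 1*(-1425)) = (10*(-8 + 9))*(1700 - 1*(-1425)) = (10*1)*(1700 + 1425) = 10*3125 = 31250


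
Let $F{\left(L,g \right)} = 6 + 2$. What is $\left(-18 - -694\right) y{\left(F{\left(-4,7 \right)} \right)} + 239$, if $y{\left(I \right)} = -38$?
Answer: $-25449$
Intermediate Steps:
$F{\left(L,g \right)} = 8$
$\left(-18 - -694\right) y{\left(F{\left(-4,7 \right)} \right)} + 239 = \left(-18 - -694\right) \left(-38\right) + 239 = \left(-18 + 694\right) \left(-38\right) + 239 = 676 \left(-38\right) + 239 = -25688 + 239 = -25449$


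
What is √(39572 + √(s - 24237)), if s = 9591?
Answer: √(39572 + I*√14646) ≈ 198.93 + 0.3042*I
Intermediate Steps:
√(39572 + √(s - 24237)) = √(39572 + √(9591 - 24237)) = √(39572 + √(-14646)) = √(39572 + I*√14646)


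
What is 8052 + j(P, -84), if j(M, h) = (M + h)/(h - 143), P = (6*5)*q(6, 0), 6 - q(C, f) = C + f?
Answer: 1827888/227 ≈ 8052.4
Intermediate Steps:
q(C, f) = 6 - C - f (q(C, f) = 6 - (C + f) = 6 + (-C - f) = 6 - C - f)
P = 0 (P = (6*5)*(6 - 1*6 - 1*0) = 30*(6 - 6 + 0) = 30*0 = 0)
j(M, h) = (M + h)/(-143 + h)
8052 + j(P, -84) = 8052 + (0 - 84)/(-143 - 84) = 8052 - 84/(-227) = 8052 - 1/227*(-84) = 8052 + 84/227 = 1827888/227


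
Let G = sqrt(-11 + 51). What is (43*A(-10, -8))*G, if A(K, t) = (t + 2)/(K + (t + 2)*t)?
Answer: -258*sqrt(10)/19 ≈ -42.940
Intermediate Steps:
A(K, t) = (2 + t)/(K + t*(2 + t)) (A(K, t) = (2 + t)/(K + (2 + t)*t) = (2 + t)/(K + t*(2 + t)))
G = 2*sqrt(10) (G = sqrt(40) = 2*sqrt(10) ≈ 6.3246)
(43*A(-10, -8))*G = (43*((2 - 8)/(-10 + (-8)**2 + 2*(-8))))*(2*sqrt(10)) = (43*(-6/(-10 + 64 - 16)))*(2*sqrt(10)) = (43*(-6/38))*(2*sqrt(10)) = (43*((1/38)*(-6)))*(2*sqrt(10)) = (43*(-3/19))*(2*sqrt(10)) = -258*sqrt(10)/19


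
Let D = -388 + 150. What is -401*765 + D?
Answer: -307003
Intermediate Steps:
D = -238
-401*765 + D = -401*765 - 238 = -306765 - 238 = -307003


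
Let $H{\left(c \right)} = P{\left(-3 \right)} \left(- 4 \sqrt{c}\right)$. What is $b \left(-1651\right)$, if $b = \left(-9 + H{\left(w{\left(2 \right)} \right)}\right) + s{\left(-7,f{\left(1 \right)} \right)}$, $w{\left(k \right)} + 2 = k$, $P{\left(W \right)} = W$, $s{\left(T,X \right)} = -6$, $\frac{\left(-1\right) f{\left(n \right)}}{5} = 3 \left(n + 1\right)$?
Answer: $24765$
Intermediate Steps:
$f{\left(n \right)} = -15 - 15 n$ ($f{\left(n \right)} = - 5 \cdot 3 \left(n + 1\right) = - 5 \cdot 3 \left(1 + n\right) = - 5 \left(3 + 3 n\right) = -15 - 15 n$)
$w{\left(k \right)} = -2 + k$
$H{\left(c \right)} = 12 \sqrt{c}$ ($H{\left(c \right)} = - 3 \left(- 4 \sqrt{c}\right) = 12 \sqrt{c}$)
$b = -15$ ($b = \left(-9 + 12 \sqrt{-2 + 2}\right) - 6 = \left(-9 + 12 \sqrt{0}\right) - 6 = \left(-9 + 12 \cdot 0\right) - 6 = \left(-9 + 0\right) - 6 = -9 - 6 = -15$)
$b \left(-1651\right) = \left(-15\right) \left(-1651\right) = 24765$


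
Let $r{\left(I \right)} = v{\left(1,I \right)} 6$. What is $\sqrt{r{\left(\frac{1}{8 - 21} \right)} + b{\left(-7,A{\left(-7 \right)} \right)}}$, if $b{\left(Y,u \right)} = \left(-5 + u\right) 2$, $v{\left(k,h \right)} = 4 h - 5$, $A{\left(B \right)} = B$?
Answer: $\frac{11 i \sqrt{78}}{13} \approx 7.473 i$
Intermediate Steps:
$v{\left(k,h \right)} = -5 + 4 h$
$b{\left(Y,u \right)} = -10 + 2 u$
$r{\left(I \right)} = -30 + 24 I$ ($r{\left(I \right)} = \left(-5 + 4 I\right) 6 = -30 + 24 I$)
$\sqrt{r{\left(\frac{1}{8 - 21} \right)} + b{\left(-7,A{\left(-7 \right)} \right)}} = \sqrt{\left(-30 + \frac{24}{8 - 21}\right) + \left(-10 + 2 \left(-7\right)\right)} = \sqrt{\left(-30 + \frac{24}{-13}\right) - 24} = \sqrt{\left(-30 + 24 \left(- \frac{1}{13}\right)\right) - 24} = \sqrt{\left(-30 - \frac{24}{13}\right) - 24} = \sqrt{- \frac{414}{13} - 24} = \sqrt{- \frac{726}{13}} = \frac{11 i \sqrt{78}}{13}$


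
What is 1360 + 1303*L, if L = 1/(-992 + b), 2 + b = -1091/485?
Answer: 656494205/483181 ≈ 1358.7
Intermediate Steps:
b = -2061/485 (b = -2 - 1091/485 = -2061/485 ≈ -4.2495)
L = -485/483181 (L = 1/(-992 - 2061/485) = 1/(-483181/485) = -485/483181 ≈ -0.0010038)
1360 + 1303*L = 1360 + 1303*(-485/483181) = 1360 - 631955/483181 = 656494205/483181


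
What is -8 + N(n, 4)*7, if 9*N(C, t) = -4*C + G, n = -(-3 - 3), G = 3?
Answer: -73/3 ≈ -24.333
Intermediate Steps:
n = 6 (n = -1*(-6) = 6)
N(C, t) = ⅓ - 4*C/9 (N(C, t) = (-4*C + 3)/9 = (3 - 4*C)/9 = ⅓ - 4*C/9)
-8 + N(n, 4)*7 = -8 + (⅓ - 4/9*6)*7 = -8 + (⅓ - 8/3)*7 = -8 - 7/3*7 = -8 - 49/3 = -73/3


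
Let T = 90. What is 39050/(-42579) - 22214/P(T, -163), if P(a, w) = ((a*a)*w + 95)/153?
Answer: 93161030368/56213008695 ≈ 1.6573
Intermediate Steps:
P(a, w) = 95/153 + w*a**2/153 (P(a, w) = (a**2*w + 95)*(1/153) = (w*a**2 + 95)*(1/153) = (95 + w*a**2)*(1/153) = 95/153 + w*a**2/153)
39050/(-42579) - 22214/P(T, -163) = 39050/(-42579) - 22214/(95/153 + (1/153)*(-163)*90**2) = 39050*(-1/42579) - 22214/(95/153 + (1/153)*(-163)*8100) = -39050/42579 - 22214/(95/153 - 146700/17) = -39050/42579 - 22214/(-1320205/153) = -39050/42579 - 22214*(-153/1320205) = -39050/42579 + 3398742/1320205 = 93161030368/56213008695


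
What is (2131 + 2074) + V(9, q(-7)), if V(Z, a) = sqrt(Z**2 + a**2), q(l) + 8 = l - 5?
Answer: 4205 + sqrt(481) ≈ 4226.9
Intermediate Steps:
q(l) = -13 + l (q(l) = -8 + (l - 5) = -8 + (-5 + l) = -13 + l)
(2131 + 2074) + V(9, q(-7)) = (2131 + 2074) + sqrt(9**2 + (-13 - 7)**2) = 4205 + sqrt(81 + (-20)**2) = 4205 + sqrt(81 + 400) = 4205 + sqrt(481)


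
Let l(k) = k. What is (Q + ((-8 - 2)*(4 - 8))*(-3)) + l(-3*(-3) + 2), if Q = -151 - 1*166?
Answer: -426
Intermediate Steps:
Q = -317 (Q = -151 - 166 = -317)
(Q + ((-8 - 2)*(4 - 8))*(-3)) + l(-3*(-3) + 2) = (-317 + ((-8 - 2)*(4 - 8))*(-3)) + (-3*(-3) + 2) = (-317 - 10*(-4)*(-3)) + (9 + 2) = (-317 + 40*(-3)) + 11 = (-317 - 120) + 11 = -437 + 11 = -426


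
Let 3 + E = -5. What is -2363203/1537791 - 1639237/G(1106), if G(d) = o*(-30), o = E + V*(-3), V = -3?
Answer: 840244336459/15377910 ≈ 54640.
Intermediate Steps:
E = -8 (E = -3 - 5 = -8)
o = 1 (o = -8 - 3*(-3) = -8 + 9 = 1)
G(d) = -30 (G(d) = 1*(-30) = -30)
-2363203/1537791 - 1639237/G(1106) = -2363203/1537791 - 1639237/(-30) = -2363203*1/1537791 - 1639237*(-1/30) = -2363203/1537791 + 1639237/30 = 840244336459/15377910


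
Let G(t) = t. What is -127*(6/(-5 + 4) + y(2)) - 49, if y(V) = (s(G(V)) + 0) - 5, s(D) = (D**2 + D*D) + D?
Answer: 78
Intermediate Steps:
s(D) = D + 2*D**2 (s(D) = (D**2 + D**2) + D = 2*D**2 + D = D + 2*D**2)
y(V) = -5 + V*(1 + 2*V) (y(V) = (V*(1 + 2*V) + 0) - 5 = V*(1 + 2*V) - 5 = -5 + V*(1 + 2*V))
-127*(6/(-5 + 4) + y(2)) - 49 = -127*(6/(-5 + 4) + (-5 + 2*(1 + 2*2))) - 49 = -127*(6/(-1) + (-5 + 2*(1 + 4))) - 49 = -127*(6*(-1) + (-5 + 2*5)) - 49 = -127*(-6 + (-5 + 10)) - 49 = -127*(-6 + 5) - 49 = -127*(-1) - 49 = 127 - 49 = 78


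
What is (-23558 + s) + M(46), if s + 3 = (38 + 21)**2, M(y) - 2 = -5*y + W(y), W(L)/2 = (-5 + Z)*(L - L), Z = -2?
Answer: -20308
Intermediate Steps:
W(L) = 0 (W(L) = 2*((-5 - 2)*(L - L)) = 2*(-7*0) = 2*0 = 0)
M(y) = 2 - 5*y (M(y) = 2 + (-5*y + 0) = 2 - 5*y)
s = 3478 (s = -3 + (38 + 21)**2 = -3 + 59**2 = -3 + 3481 = 3478)
(-23558 + s) + M(46) = (-23558 + 3478) + (2 - 5*46) = -20080 + (2 - 230) = -20080 - 228 = -20308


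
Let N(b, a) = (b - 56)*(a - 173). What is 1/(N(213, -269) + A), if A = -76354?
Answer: -1/145748 ≈ -6.8612e-6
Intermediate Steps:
N(b, a) = (-173 + a)*(-56 + b) (N(b, a) = (-56 + b)*(-173 + a) = (-173 + a)*(-56 + b))
1/(N(213, -269) + A) = 1/((9688 - 173*213 - 56*(-269) - 269*213) - 76354) = 1/((9688 - 36849 + 15064 - 57297) - 76354) = 1/(-69394 - 76354) = 1/(-145748) = -1/145748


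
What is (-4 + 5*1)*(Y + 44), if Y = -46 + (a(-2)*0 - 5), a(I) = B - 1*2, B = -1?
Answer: -7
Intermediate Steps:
a(I) = -3 (a(I) = -1 - 1*2 = -1 - 2 = -3)
Y = -51 (Y = -46 + (-3*0 - 5) = -46 + (0 - 5) = -46 - 5 = -51)
(-4 + 5*1)*(Y + 44) = (-4 + 5*1)*(-51 + 44) = (-4 + 5)*(-7) = 1*(-7) = -7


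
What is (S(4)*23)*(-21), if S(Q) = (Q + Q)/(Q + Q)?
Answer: -483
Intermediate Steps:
S(Q) = 1 (S(Q) = (2*Q)/((2*Q)) = (2*Q)*(1/(2*Q)) = 1)
(S(4)*23)*(-21) = (1*23)*(-21) = 23*(-21) = -483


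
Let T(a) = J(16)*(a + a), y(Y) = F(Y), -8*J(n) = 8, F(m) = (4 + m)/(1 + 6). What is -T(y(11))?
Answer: 30/7 ≈ 4.2857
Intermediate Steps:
F(m) = 4/7 + m/7 (F(m) = (4 + m)/7 = (4 + m)*(⅐) = 4/7 + m/7)
J(n) = -1 (J(n) = -⅛*8 = -1)
y(Y) = 4/7 + Y/7
T(a) = -2*a (T(a) = -(a + a) = -2*a)
-T(y(11)) = -(-2)*(4/7 + (⅐)*11) = -(-2)*(4/7 + 11/7) = -(-2)*15/7 = -1*(-30/7) = 30/7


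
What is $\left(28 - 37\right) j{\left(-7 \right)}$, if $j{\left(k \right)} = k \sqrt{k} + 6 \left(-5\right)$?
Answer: $270 + 63 i \sqrt{7} \approx 270.0 + 166.68 i$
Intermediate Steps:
$j{\left(k \right)} = -30 + k^{\frac{3}{2}}$ ($j{\left(k \right)} = k^{\frac{3}{2}} - 30 = -30 + k^{\frac{3}{2}}$)
$\left(28 - 37\right) j{\left(-7 \right)} = \left(28 - 37\right) \left(-30 + \left(-7\right)^{\frac{3}{2}}\right) = - 9 \left(-30 - 7 i \sqrt{7}\right) = 270 + 63 i \sqrt{7}$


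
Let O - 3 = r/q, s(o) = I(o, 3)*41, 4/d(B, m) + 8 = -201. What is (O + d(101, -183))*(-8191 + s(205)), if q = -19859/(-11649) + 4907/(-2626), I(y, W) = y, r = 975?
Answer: -1333307882319202/1047488981 ≈ -1.2729e+6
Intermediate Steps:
d(B, m) = -4/209 (d(B, m) = 4/(-8 - 201) = 4/(-209) = 4*(-1/209) = -4/209)
s(o) = 41*o (s(o) = o*41 = 41*o)
q = -5011909/30590274 (q = -19859*(-1/11649) + 4907*(-1/2626) = 19859/11649 - 4907/2626 = -5011909/30590274 ≈ -0.16384)
O = -29810481423/5011909 (O = 3 + 975/(-5011909/30590274) = 3 + 975*(-30590274/5011909) = 3 - 29825517150/5011909 = -29810481423/5011909 ≈ -5947.9)
(O + d(101, -183))*(-8191 + s(205)) = (-29810481423/5011909 - 4/209)*(-8191 + 41*205) = -6230410665043*(-8191 + 8405)/1047488981 = -6230410665043/1047488981*214 = -1333307882319202/1047488981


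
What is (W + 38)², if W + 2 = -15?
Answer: 441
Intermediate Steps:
W = -17 (W = -2 - 15 = -17)
(W + 38)² = (-17 + 38)² = 21² = 441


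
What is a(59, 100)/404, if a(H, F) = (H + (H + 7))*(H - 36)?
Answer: 2875/404 ≈ 7.1163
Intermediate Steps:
a(H, F) = (-36 + H)*(7 + 2*H) (a(H, F) = (H + (7 + H))*(-36 + H) = (7 + 2*H)*(-36 + H) = (-36 + H)*(7 + 2*H))
a(59, 100)/404 = (-252 - 65*59 + 2*59²)/404 = (-252 - 3835 + 2*3481)*(1/404) = (-252 - 3835 + 6962)*(1/404) = 2875*(1/404) = 2875/404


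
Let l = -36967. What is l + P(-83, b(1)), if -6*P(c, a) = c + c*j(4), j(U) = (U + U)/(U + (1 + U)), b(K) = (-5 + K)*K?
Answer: -1994807/54 ≈ -36941.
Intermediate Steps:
b(K) = K*(-5 + K)
j(U) = 2*U/(1 + 2*U) (j(U) = (2*U)/(1 + 2*U) = 2*U/(1 + 2*U))
P(c, a) = -17*c/54 (P(c, a) = -(c + c*(2*4/(1 + 2*4)))/6 = -(c + c*(2*4/(1 + 8)))/6 = -(c + c*(2*4/9))/6 = -(c + c*(2*4*(1/9)))/6 = -(c + c*(8/9))/6 = -(c + 8*c/9)/6 = -17*c/54)
l + P(-83, b(1)) = -36967 - 17/54*(-83) = -36967 + 1411/54 = -1994807/54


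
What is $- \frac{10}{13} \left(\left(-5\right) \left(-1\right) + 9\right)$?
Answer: $- \frac{140}{13} \approx -10.769$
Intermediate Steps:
$- \frac{10}{13} \left(\left(-5\right) \left(-1\right) + 9\right) = \left(-10\right) \frac{1}{13} \left(5 + 9\right) = \left(- \frac{10}{13}\right) 14 = - \frac{140}{13}$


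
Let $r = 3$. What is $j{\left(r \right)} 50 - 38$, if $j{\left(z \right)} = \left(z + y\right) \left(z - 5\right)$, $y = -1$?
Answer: $-238$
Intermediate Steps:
$j{\left(z \right)} = \left(-1 + z\right) \left(-5 + z\right)$ ($j{\left(z \right)} = \left(z - 1\right) \left(z - 5\right) = \left(-1 + z\right) \left(-5 + z\right)$)
$j{\left(r \right)} 50 - 38 = \left(5 + 3^{2} - 18\right) 50 - 38 = \left(5 + 9 - 18\right) 50 - 38 = \left(-4\right) 50 - 38 = -200 - 38 = -238$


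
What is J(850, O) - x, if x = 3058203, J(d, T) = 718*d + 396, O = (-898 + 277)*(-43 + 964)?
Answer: -2447507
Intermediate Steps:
O = -571941 (O = -621*921 = -571941)
J(d, T) = 396 + 718*d
J(850, O) - x = (396 + 718*850) - 1*3058203 = (396 + 610300) - 3058203 = 610696 - 3058203 = -2447507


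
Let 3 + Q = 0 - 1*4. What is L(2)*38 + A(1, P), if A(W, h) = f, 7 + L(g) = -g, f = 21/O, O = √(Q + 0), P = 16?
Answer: -342 - 3*I*√7 ≈ -342.0 - 7.9373*I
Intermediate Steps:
Q = -7 (Q = -3 + (0 - 1*4) = -3 + (0 - 4) = -3 - 4 = -7)
O = I*√7 (O = √(-7 + 0) = √(-7) = I*√7 ≈ 2.6458*I)
f = -3*I*√7 (f = 21/((I*√7)) = 21*(-I*√7/7) = -3*I*√7 ≈ -7.9373*I)
L(g) = -7 - g
A(W, h) = -3*I*√7
L(2)*38 + A(1, P) = (-7 - 1*2)*38 - 3*I*√7 = (-7 - 2)*38 - 3*I*√7 = -9*38 - 3*I*√7 = -342 - 3*I*√7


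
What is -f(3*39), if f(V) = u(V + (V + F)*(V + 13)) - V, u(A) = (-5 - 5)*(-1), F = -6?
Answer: 107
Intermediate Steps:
u(A) = 10 (u(A) = -10*(-1) = 10)
f(V) = 10 - V
-f(3*39) = -(10 - 3*39) = -(10 - 1*117) = -(10 - 117) = -1*(-107) = 107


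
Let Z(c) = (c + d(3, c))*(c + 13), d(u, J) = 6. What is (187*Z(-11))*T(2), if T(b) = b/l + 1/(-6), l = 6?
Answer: -935/3 ≈ -311.67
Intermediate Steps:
T(b) = -1/6 + b/6 (T(b) = b/6 + 1/(-6) = b*(1/6) + 1*(-1/6) = b/6 - 1/6 = -1/6 + b/6)
Z(c) = (6 + c)*(13 + c) (Z(c) = (c + 6)*(c + 13) = (6 + c)*(13 + c))
(187*Z(-11))*T(2) = (187*(78 + (-11)**2 + 19*(-11)))*(-1/6 + (1/6)*2) = (187*(78 + 121 - 209))*(-1/6 + 1/3) = (187*(-10))*(1/6) = -1870*1/6 = -935/3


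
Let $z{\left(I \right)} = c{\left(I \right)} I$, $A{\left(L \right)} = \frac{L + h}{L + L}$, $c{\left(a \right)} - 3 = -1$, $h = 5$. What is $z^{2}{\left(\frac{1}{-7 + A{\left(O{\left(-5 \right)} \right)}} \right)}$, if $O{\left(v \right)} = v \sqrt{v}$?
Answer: $\frac{40 i}{13 \sqrt{5} + 422 i} \approx 0.094339 + 0.0064984 i$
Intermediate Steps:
$O{\left(v \right)} = v^{\frac{3}{2}}$
$c{\left(a \right)} = 2$ ($c{\left(a \right)} = 3 - 1 = 2$)
$A{\left(L \right)} = \frac{5 + L}{2 L}$ ($A{\left(L \right)} = \frac{L + 5}{L + L} = \frac{5 + L}{2 L}$)
$z{\left(I \right)} = 2 I$
$z^{2}{\left(\frac{1}{-7 + A{\left(O{\left(-5 \right)} \right)}} \right)} = \left(\frac{2}{-7 + \frac{5 + \left(-5\right)^{\frac{3}{2}}}{2 \left(-5\right)^{\frac{3}{2}}}}\right)^{2} = \left(\frac{2}{-7 + \frac{5 - 5 i \sqrt{5}}{2 \left(- 5 i \sqrt{5}\right)}}\right)^{2} = \left(\frac{2}{-7 + \frac{\frac{i \sqrt{5}}{25} \left(5 - 5 i \sqrt{5}\right)}{2}}\right)^{2} = \left(\frac{2}{-7 + \frac{i \sqrt{5} \left(5 - 5 i \sqrt{5}\right)}{50}}\right)^{2} = \frac{4}{\left(-7 + \frac{i \sqrt{5} \left(5 - 5 i \sqrt{5}\right)}{50}\right)^{2}}$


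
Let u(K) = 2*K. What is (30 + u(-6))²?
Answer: 324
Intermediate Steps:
(30 + u(-6))² = (30 + 2*(-6))² = (30 - 12)² = 18² = 324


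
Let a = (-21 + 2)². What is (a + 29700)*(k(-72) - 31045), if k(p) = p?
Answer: -935408137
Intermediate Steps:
a = 361 (a = (-19)² = 361)
(a + 29700)*(k(-72) - 31045) = (361 + 29700)*(-72 - 31045) = 30061*(-31117) = -935408137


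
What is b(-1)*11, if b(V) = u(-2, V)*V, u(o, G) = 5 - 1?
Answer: -44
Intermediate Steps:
u(o, G) = 4
b(V) = 4*V
b(-1)*11 = (4*(-1))*11 = -4*11 = -44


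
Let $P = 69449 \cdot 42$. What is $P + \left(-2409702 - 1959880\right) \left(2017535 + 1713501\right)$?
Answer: $-16303064830094$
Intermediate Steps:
$P = 2916858$
$P + \left(-2409702 - 1959880\right) \left(2017535 + 1713501\right) = 2916858 + \left(-2409702 - 1959880\right) \left(2017535 + 1713501\right) = 2916858 - 16303067746952 = -16303064830094$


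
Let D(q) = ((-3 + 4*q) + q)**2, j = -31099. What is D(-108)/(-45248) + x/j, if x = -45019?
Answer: -7132489339/1407167552 ≈ -5.0687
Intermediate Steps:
D(q) = (-3 + 5*q)**2
D(-108)/(-45248) + x/j = (-3 + 5*(-108))**2/(-45248) - 45019/(-31099) = (-3 - 540)**2*(-1/45248) - 45019*(-1/31099) = (-543)**2*(-1/45248) + 45019/31099 = 294849*(-1/45248) + 45019/31099 = -294849/45248 + 45019/31099 = -7132489339/1407167552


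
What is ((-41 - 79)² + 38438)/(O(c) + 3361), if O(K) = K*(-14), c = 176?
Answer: 52838/897 ≈ 58.905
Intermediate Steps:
O(K) = -14*K
((-41 - 79)² + 38438)/(O(c) + 3361) = ((-41 - 79)² + 38438)/(-14*176 + 3361) = ((-120)² + 38438)/(-2464 + 3361) = (14400 + 38438)/897 = 52838*(1/897) = 52838/897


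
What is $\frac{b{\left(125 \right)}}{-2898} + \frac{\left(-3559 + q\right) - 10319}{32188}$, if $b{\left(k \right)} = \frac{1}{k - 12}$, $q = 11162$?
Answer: $- \frac{222362893}{2635183278} \approx -0.084382$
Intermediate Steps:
$b{\left(k \right)} = \frac{1}{-12 + k}$
$\frac{b{\left(125 \right)}}{-2898} + \frac{\left(-3559 + q\right) - 10319}{32188} = \frac{1}{\left(-12 + 125\right) \left(-2898\right)} + \frac{\left(-3559 + 11162\right) - 10319}{32188} = \frac{1}{113} \left(- \frac{1}{2898}\right) + \left(7603 - 10319\right) \frac{1}{32188} = \frac{1}{113} \left(- \frac{1}{2898}\right) - \frac{679}{8047} = - \frac{1}{327474} - \frac{679}{8047} = - \frac{222362893}{2635183278}$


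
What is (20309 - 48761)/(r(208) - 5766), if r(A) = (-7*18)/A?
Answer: 986336/199909 ≈ 4.9339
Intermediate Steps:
r(A) = -126/A
(20309 - 48761)/(r(208) - 5766) = (20309 - 48761)/(-126/208 - 5766) = -28452/(-126*1/208 - 5766) = -28452/(-63/104 - 5766) = -28452/(-599727/104) = -28452*(-104/599727) = 986336/199909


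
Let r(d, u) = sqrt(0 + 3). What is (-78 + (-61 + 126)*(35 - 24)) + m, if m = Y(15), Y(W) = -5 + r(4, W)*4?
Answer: 632 + 4*sqrt(3) ≈ 638.93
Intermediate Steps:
r(d, u) = sqrt(3)
Y(W) = -5 + 4*sqrt(3) (Y(W) = -5 + sqrt(3)*4 = -5 + 4*sqrt(3))
m = -5 + 4*sqrt(3) ≈ 1.9282
(-78 + (-61 + 126)*(35 - 24)) + m = (-78 + (-61 + 126)*(35 - 24)) + (-5 + 4*sqrt(3)) = (-78 + 65*11) + (-5 + 4*sqrt(3)) = (-78 + 715) + (-5 + 4*sqrt(3)) = 637 + (-5 + 4*sqrt(3)) = 632 + 4*sqrt(3)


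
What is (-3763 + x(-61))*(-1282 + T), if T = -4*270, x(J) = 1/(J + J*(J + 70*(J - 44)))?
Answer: 2008778995849/226005 ≈ 8.8882e+6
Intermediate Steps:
x(J) = 1/(J + J*(-3080 + 71*J)) (x(J) = 1/(J + J*(J + 70*(-44 + J))) = 1/(J + J*(J + (-3080 + 70*J))) = 1/(J + J*(-3080 + 71*J)))
T = -1080
(-3763 + x(-61))*(-1282 + T) = (-3763 + 1/((-61)*(-3079 + 71*(-61))))*(-1282 - 1080) = (-3763 - 1/(61*(-3079 - 4331)))*(-2362) = (-3763 - 1/61/(-7410))*(-2362) = (-3763 - 1/61*(-1/7410))*(-2362) = (-3763 + 1/452010)*(-2362) = -1700913629/452010*(-2362) = 2008778995849/226005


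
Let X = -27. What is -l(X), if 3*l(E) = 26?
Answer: -26/3 ≈ -8.6667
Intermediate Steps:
l(E) = 26/3 (l(E) = (⅓)*26 = 26/3)
-l(X) = -1*26/3 = -26/3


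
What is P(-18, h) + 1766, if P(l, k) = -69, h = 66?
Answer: 1697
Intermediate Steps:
P(-18, h) + 1766 = -69 + 1766 = 1697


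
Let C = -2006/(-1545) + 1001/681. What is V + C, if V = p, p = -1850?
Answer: -647851873/350715 ≈ -1847.2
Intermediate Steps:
C = 970877/350715 (C = -2006*(-1/1545) + 1001*(1/681) = 2006/1545 + 1001/681 = 970877/350715 ≈ 2.7683)
V = -1850
V + C = -1850 + 970877/350715 = -647851873/350715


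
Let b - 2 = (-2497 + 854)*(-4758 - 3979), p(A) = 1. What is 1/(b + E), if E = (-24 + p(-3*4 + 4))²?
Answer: 1/14355422 ≈ 6.9660e-8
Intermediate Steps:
E = 529 (E = (-24 + 1)² = (-23)² = 529)
b = 14354893 (b = 2 + (-2497 + 854)*(-4758 - 3979) = 2 - 1643*(-8737) = 2 + 14354891 = 14354893)
1/(b + E) = 1/(14354893 + 529) = 1/14355422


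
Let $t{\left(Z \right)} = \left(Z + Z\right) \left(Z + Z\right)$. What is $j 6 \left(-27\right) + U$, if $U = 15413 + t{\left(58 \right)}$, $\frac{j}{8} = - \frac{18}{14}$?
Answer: $\frac{213747}{7} \approx 30535.0$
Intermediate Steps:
$j = - \frac{72}{7}$ ($j = 8 \left(- \frac{18}{14}\right) = 8 \left(\left(-18\right) \frac{1}{14}\right) = 8 \left(- \frac{9}{7}\right) = - \frac{72}{7} \approx -10.286$)
$t{\left(Z \right)} = 4 Z^{2}$ ($t{\left(Z \right)} = 2 Z 2 Z = 4 Z^{2}$)
$U = 28869$ ($U = 15413 + 4 \cdot 58^{2} = 15413 + 4 \cdot 3364 = 15413 + 13456 = 28869$)
$j 6 \left(-27\right) + U = \left(- \frac{72}{7}\right) 6 \left(-27\right) + 28869 = \left(- \frac{432}{7}\right) \left(-27\right) + 28869 = \frac{11664}{7} + 28869 = \frac{213747}{7}$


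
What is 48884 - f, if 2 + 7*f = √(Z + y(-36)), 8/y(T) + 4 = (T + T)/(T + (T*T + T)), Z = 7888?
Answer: 342190/7 - 2*√9386346/483 ≈ 48872.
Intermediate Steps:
y(T) = 8/(-4 + 2*T/(T² + 2*T)) (y(T) = 8/(-4 + (T + T)/(T + (T*T + T))) = 8/(-4 + (2*T)/(T + (T² + T))) = 8/(-4 + (2*T)/(T + (T + T²))) = 8/(-4 + (2*T)/(T² + 2*T)) = 8/(-4 + 2*T/(T² + 2*T)))
f = -2/7 + 2*√9386346/483 (f = -2/7 + √(7888 + 4*(-2 - 1*(-36))/(3 + 2*(-36)))/7 = -2/7 + √(7888 + 4*(-2 + 36)/(3 - 72))/7 = -2/7 + √(7888 + 4*34/(-69))/7 = -2/7 + √(7888 + 4*(-1/69)*34)/7 = -2/7 + √(7888 - 136/69)/7 = -2/7 + √(544136/69)/7 = -2/7 + (2*√9386346/69)/7 = -2/7 + 2*√9386346/483 ≈ 12.400)
48884 - f = 48884 - (-2/7 + 2*√9386346/483) = 48884 + (2/7 - 2*√9386346/483) = 342190/7 - 2*√9386346/483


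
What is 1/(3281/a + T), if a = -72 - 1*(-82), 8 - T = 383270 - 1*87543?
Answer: -10/2953909 ≈ -3.3853e-6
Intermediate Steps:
T = -295719 (T = 8 - (383270 - 1*87543) = 8 - (383270 - 87543) = 8 - 1*295727 = 8 - 295727 = -295719)
a = 10 (a = -72 + 82 = 10)
1/(3281/a + T) = 1/(3281/10 - 295719) = 1/(-2953909/10) = -10/2953909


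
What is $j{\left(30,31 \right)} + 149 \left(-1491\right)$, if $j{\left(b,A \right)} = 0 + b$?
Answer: $-222129$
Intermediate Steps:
$j{\left(b,A \right)} = b$
$j{\left(30,31 \right)} + 149 \left(-1491\right) = 30 + 149 \left(-1491\right) = 30 - 222159 = -222129$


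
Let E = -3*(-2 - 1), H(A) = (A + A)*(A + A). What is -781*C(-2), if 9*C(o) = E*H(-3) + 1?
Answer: -253825/9 ≈ -28203.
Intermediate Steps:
H(A) = 4*A**2 (H(A) = (2*A)*(2*A) = 4*A**2)
E = 9 (E = -3*(-3) = 9)
C(o) = 325/9 (C(o) = (9*(4*(-3)**2) + 1)/9 = (9*(4*9) + 1)/9 = (9*36 + 1)/9 = (324 + 1)/9 = (1/9)*325 = 325/9)
-781*C(-2) = -781*325/9 = -253825/9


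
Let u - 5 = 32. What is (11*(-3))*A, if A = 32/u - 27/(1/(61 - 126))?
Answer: -2143911/37 ≈ -57944.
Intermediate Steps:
u = 37 (u = 5 + 32 = 37)
A = 64967/37 (A = 32/37 - 27/(1/(61 - 126)) = 32*(1/37) - 27/(1/(-65)) = 32/37 - 27/(-1/65) = 32/37 - 27*(-65) = 32/37 + 1755 = 64967/37 ≈ 1755.9)
(11*(-3))*A = (11*(-3))*(64967/37) = -33*64967/37 = -2143911/37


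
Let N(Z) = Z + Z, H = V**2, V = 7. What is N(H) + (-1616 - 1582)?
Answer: -3100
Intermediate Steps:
H = 49 (H = 7**2 = 49)
N(Z) = 2*Z
N(H) + (-1616 - 1582) = 2*49 + (-1616 - 1582) = 98 - 3198 = -3100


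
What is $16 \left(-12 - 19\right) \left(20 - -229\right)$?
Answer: $-123504$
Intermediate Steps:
$16 \left(-12 - 19\right) \left(20 - -229\right) = 16 \left(-31\right) \left(20 + 229\right) = \left(-496\right) 249 = -123504$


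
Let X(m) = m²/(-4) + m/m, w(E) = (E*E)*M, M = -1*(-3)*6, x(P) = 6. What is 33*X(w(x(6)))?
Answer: -3464175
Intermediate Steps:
M = 18 (M = 3*6 = 18)
w(E) = 18*E² (w(E) = (E*E)*18 = E²*18 = 18*E²)
X(m) = 1 - m²/4 (X(m) = m²*(-¼) + 1 = -m²/4 + 1 = 1 - m²/4)
33*X(w(x(6))) = 33*(1 - (18*6²)²/4) = 33*(1 - (18*36)²/4) = 33*(1 - ¼*648²) = 33*(1 - ¼*419904) = 33*(1 - 104976) = 33*(-104975) = -3464175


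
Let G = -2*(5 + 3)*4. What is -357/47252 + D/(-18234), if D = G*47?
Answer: 67812239/430796484 ≈ 0.15741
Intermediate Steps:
G = -64 (G = -2*8*4 = -16*4 = -64)
D = -3008 (D = -64*47 = -3008)
-357/47252 + D/(-18234) = -357/47252 - 3008/(-18234) = -357*1/47252 - 3008*(-1/18234) = -357/47252 + 1504/9117 = 67812239/430796484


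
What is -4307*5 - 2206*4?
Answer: -30359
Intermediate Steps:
-4307*5 - 2206*4 = -21535 - 8824 = -30359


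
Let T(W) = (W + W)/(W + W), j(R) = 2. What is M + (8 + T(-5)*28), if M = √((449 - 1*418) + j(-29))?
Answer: 36 + √33 ≈ 41.745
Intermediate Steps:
T(W) = 1 (T(W) = (2*W)/((2*W)) = (2*W)*(1/(2*W)) = 1)
M = √33 (M = √((449 - 1*418) + 2) = √((449 - 418) + 2) = √(31 + 2) = √33 ≈ 5.7446)
M + (8 + T(-5)*28) = √33 + (8 + 1*28) = √33 + (8 + 28) = √33 + 36 = 36 + √33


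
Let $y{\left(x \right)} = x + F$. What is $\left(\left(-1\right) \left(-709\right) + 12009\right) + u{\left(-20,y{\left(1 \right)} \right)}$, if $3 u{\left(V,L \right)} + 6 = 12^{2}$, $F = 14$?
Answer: $12764$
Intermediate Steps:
$y{\left(x \right)} = 14 + x$ ($y{\left(x \right)} = x + 14 = 14 + x$)
$u{\left(V,L \right)} = 46$ ($u{\left(V,L \right)} = -2 + \frac{12^{2}}{3} = -2 + \frac{1}{3} \cdot 144 = -2 + 48 = 46$)
$\left(\left(-1\right) \left(-709\right) + 12009\right) + u{\left(-20,y{\left(1 \right)} \right)} = \left(\left(-1\right) \left(-709\right) + 12009\right) + 46 = \left(709 + 12009\right) + 46 = 12718 + 46 = 12764$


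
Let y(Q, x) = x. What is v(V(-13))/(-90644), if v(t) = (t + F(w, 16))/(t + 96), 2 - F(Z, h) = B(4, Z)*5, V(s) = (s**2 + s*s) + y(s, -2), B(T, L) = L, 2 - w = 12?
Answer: -97/9789552 ≈ -9.9085e-6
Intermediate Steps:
w = -10 (w = 2 - 1*12 = 2 - 12 = -10)
V(s) = -2 + 2*s**2 (V(s) = (s**2 + s*s) - 2 = (s**2 + s**2) - 2 = 2*s**2 - 2 = -2 + 2*s**2)
F(Z, h) = 2 - 5*Z (F(Z, h) = 2 - Z*5 = 2 - 5*Z)
v(t) = (52 + t)/(96 + t) (v(t) = (t + (2 - 5*(-10)))/(t + 96) = (t + (2 + 50))/(96 + t) = (t + 52)/(96 + t) = (52 + t)/(96 + t))
v(V(-13))/(-90644) = ((52 + (-2 + 2*(-13)**2))/(96 + (-2 + 2*(-13)**2)))/(-90644) = ((52 + (-2 + 2*169))/(96 + (-2 + 2*169)))*(-1/90644) = ((52 + (-2 + 338))/(96 + (-2 + 338)))*(-1/90644) = ((52 + 336)/(96 + 336))*(-1/90644) = (388/432)*(-1/90644) = ((1/432)*388)*(-1/90644) = (97/108)*(-1/90644) = -97/9789552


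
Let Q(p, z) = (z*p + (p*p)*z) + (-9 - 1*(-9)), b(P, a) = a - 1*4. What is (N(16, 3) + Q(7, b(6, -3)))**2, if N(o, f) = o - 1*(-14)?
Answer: 131044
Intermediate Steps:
N(o, f) = 14 + o (N(o, f) = o + 14 = 14 + o)
b(P, a) = -4 + a (b(P, a) = a - 4 = -4 + a)
Q(p, z) = p*z + z*p**2 (Q(p, z) = (p*z + p**2*z) + (-9 + 9) = (p*z + z*p**2) + 0 = p*z + z*p**2)
(N(16, 3) + Q(7, b(6, -3)))**2 = ((14 + 16) + 7*(-4 - 3)*(1 + 7))**2 = (30 + 7*(-7)*8)**2 = (30 - 392)**2 = (-362)**2 = 131044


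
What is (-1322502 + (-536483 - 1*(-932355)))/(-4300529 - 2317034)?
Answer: 926630/6617563 ≈ 0.14003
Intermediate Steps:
(-1322502 + (-536483 - 1*(-932355)))/(-4300529 - 2317034) = (-1322502 + (-536483 + 932355))/(-6617563) = (-1322502 + 395872)*(-1/6617563) = -926630*(-1/6617563) = 926630/6617563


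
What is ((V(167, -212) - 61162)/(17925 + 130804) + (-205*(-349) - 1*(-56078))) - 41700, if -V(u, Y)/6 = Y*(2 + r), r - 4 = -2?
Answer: 12779185793/148729 ≈ 85923.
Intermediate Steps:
r = 2 (r = 4 - 2 = 2)
V(u, Y) = -24*Y (V(u, Y) = -6*Y*(2 + 2) = -6*Y*4 = -24*Y)
((V(167, -212) - 61162)/(17925 + 130804) + (-205*(-349) - 1*(-56078))) - 41700 = ((-24*(-212) - 61162)/(17925 + 130804) + (-205*(-349) - 1*(-56078))) - 41700 = ((5088 - 61162)/148729 + (71545 + 56078)) - 41700 = (-56074*1/148729 + 127623) - 41700 = (-56074/148729 + 127623) - 41700 = 18981185093/148729 - 41700 = 12779185793/148729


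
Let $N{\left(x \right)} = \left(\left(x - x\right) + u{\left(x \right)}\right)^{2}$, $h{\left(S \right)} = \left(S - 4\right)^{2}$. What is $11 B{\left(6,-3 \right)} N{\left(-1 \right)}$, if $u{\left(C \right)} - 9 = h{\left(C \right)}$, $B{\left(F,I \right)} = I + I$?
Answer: $-76296$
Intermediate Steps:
$B{\left(F,I \right)} = 2 I$
$h{\left(S \right)} = \left(-4 + S\right)^{2}$
$u{\left(C \right)} = 9 + \left(-4 + C\right)^{2}$
$N{\left(x \right)} = \left(9 + \left(-4 + x\right)^{2}\right)^{2}$ ($N{\left(x \right)} = \left(\left(x - x\right) + \left(9 + \left(-4 + x\right)^{2}\right)\right)^{2} = \left(0 + \left(9 + \left(-4 + x\right)^{2}\right)\right)^{2} = \left(9 + \left(-4 + x\right)^{2}\right)^{2}$)
$11 B{\left(6,-3 \right)} N{\left(-1 \right)} = 11 \cdot 2 \left(-3\right) \left(9 + \left(-4 - 1\right)^{2}\right)^{2} = 11 \left(-6\right) \left(9 + \left(-5\right)^{2}\right)^{2} = - 66 \left(9 + 25\right)^{2} = - 66 \cdot 34^{2} = \left(-66\right) 1156 = -76296$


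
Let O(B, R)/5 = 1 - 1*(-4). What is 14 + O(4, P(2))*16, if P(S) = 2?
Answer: 414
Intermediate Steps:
O(B, R) = 25 (O(B, R) = 5*(1 - 1*(-4)) = 5*(1 + 4) = 5*5 = 25)
14 + O(4, P(2))*16 = 14 + 25*16 = 14 + 400 = 414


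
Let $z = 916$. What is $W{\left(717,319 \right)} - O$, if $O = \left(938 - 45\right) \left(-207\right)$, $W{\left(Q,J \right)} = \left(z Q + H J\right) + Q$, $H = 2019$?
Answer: $1486401$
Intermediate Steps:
$W{\left(Q,J \right)} = 917 Q + 2019 J$ ($W{\left(Q,J \right)} = \left(916 Q + 2019 J\right) + Q = 917 Q + 2019 J$)
$O = -184851$ ($O = 893 \left(-207\right) = -184851$)
$W{\left(717,319 \right)} - O = \left(917 \cdot 717 + 2019 \cdot 319\right) - -184851 = \left(657489 + 644061\right) + 184851 = 1301550 + 184851 = 1486401$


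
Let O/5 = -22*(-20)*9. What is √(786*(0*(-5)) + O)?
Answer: 30*√22 ≈ 140.71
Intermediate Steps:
O = 19800 (O = 5*(-22*(-20)*9) = 5*(440*9) = 5*3960 = 19800)
√(786*(0*(-5)) + O) = √(786*(0*(-5)) + 19800) = √(786*0 + 19800) = √(0 + 19800) = √19800 = 30*√22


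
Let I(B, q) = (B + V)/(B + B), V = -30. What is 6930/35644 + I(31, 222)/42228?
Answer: 647989933/3332887128 ≈ 0.19442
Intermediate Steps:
I(B, q) = (-30 + B)/(2*B) (I(B, q) = (B - 30)/(B + B) = (-30 + B)/((2*B)) = (-30 + B)*(1/(2*B)) = (-30 + B)/(2*B))
6930/35644 + I(31, 222)/42228 = 6930/35644 + ((½)*(-30 + 31)/31)/42228 = 6930*(1/35644) + ((½)*(1/31)*1)*(1/42228) = 495/2546 + (1/62)*(1/42228) = 495/2546 + 1/2618136 = 647989933/3332887128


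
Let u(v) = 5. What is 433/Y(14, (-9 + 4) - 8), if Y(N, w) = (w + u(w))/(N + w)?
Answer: -433/8 ≈ -54.125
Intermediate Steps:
Y(N, w) = (5 + w)/(N + w) (Y(N, w) = (w + 5)/(N + w) = (5 + w)/(N + w))
433/Y(14, (-9 + 4) - 8) = 433/(((5 + ((-9 + 4) - 8))/(14 + ((-9 + 4) - 8)))) = 433/(((5 + (-5 - 8))/(14 + (-5 - 8)))) = 433/(((5 - 13)/(14 - 13))) = 433/((-8/1)) = 433/((1*(-8))) = 433/(-8) = 433*(-⅛) = -433/8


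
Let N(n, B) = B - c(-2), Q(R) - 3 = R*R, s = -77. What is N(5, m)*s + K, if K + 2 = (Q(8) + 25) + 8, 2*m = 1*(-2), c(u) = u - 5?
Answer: -364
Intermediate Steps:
c(u) = -5 + u
m = -1 (m = (1*(-2))/2 = (½)*(-2) = -1)
Q(R) = 3 + R² (Q(R) = 3 + R*R = 3 + R²)
N(n, B) = 7 + B (N(n, B) = B - (-5 - 2) = B - 1*(-7) = B + 7 = 7 + B)
K = 98 (K = -2 + (((3 + 8²) + 25) + 8) = -2 + (((3 + 64) + 25) + 8) = -2 + ((67 + 25) + 8) = -2 + (92 + 8) = -2 + 100 = 98)
N(5, m)*s + K = (7 - 1)*(-77) + 98 = 6*(-77) + 98 = -462 + 98 = -364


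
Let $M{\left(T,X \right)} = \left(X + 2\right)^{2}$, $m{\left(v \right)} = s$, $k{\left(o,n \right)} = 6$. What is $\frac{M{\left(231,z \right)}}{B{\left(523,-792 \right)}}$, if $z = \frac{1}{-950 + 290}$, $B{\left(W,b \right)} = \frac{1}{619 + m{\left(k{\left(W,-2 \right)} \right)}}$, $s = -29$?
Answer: $\frac{102645899}{43560} \approx 2356.4$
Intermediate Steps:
$m{\left(v \right)} = -29$
$B{\left(W,b \right)} = \frac{1}{590}$ ($B{\left(W,b \right)} = \frac{1}{619 - 29} = \frac{1}{590}$)
$z = - \frac{1}{660}$ ($z = \frac{1}{-660} = - \frac{1}{660} \approx -0.0015152$)
$M{\left(T,X \right)} = \left(2 + X\right)^{2}$
$\frac{M{\left(231,z \right)}}{B{\left(523,-792 \right)}} = \left(2 - \frac{1}{660}\right)^{2} \frac{1}{\frac{1}{590}} = \left(\frac{1319}{660}\right)^{2} \cdot 590 = \frac{1739761}{435600} \cdot 590 = \frac{102645899}{43560}$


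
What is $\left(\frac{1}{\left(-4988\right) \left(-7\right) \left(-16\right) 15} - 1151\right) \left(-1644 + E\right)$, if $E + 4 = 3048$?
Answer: $- \frac{48225979205}{29928} \approx -1.6114 \cdot 10^{6}$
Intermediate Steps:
$E = 3044$ ($E = -4 + 3048 = 3044$)
$\left(\frac{1}{\left(-4988\right) \left(-7\right) \left(-16\right) 15} - 1151\right) \left(-1644 + E\right) = \left(\frac{1}{\left(-4988\right) \left(-7\right) \left(-16\right) 15} - 1151\right) \left(-1644 + 3044\right) = \left(- \frac{1}{4988 \cdot 112 \cdot 15} - 1151\right) 1400 = \left(- \frac{1}{4988 \cdot 1680} - 1151\right) 1400 = \left(\left(- \frac{1}{4988}\right) \frac{1}{1680} - 1151\right) 1400 = \left(- \frac{1}{8379840} - 1151\right) 1400 = \left(- \frac{9645195841}{8379840}\right) 1400 = - \frac{48225979205}{29928}$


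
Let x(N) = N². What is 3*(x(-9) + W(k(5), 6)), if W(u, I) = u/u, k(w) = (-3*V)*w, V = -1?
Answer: 246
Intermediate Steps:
k(w) = 3*w (k(w) = (-3*(-1))*w = 3*w)
W(u, I) = 1
3*(x(-9) + W(k(5), 6)) = 3*((-9)² + 1) = 3*(81 + 1) = 3*82 = 246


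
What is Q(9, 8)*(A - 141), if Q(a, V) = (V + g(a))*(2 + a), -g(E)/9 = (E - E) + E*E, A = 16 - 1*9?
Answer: 1062754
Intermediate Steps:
A = 7 (A = 16 - 9 = 7)
g(E) = -9*E**2 (g(E) = -9*((E - E) + E*E) = -9*(0 + E**2) = -9*E**2)
Q(a, V) = (2 + a)*(V - 9*a**2) (Q(a, V) = (V - 9*a**2)*(2 + a) = (2 + a)*(V - 9*a**2))
Q(9, 8)*(A - 141) = (-18*9**2 - 9*9**3 + 2*8 + 8*9)*(7 - 141) = (-18*81 - 9*729 + 16 + 72)*(-134) = (-1458 - 6561 + 16 + 72)*(-134) = -7931*(-134) = 1062754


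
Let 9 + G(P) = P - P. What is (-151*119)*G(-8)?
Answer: 161721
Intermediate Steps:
G(P) = -9 (G(P) = -9 + (P - P) = -9 + 0 = -9)
(-151*119)*G(-8) = -151*119*(-9) = -17969*(-9) = 161721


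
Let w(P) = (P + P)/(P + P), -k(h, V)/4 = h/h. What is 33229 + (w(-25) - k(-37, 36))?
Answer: 33234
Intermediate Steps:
k(h, V) = -4 (k(h, V) = -4*h/h = -4*1 = -4)
w(P) = 1 (w(P) = (2*P)/((2*P)) = (2*P)*(1/(2*P)) = 1)
33229 + (w(-25) - k(-37, 36)) = 33229 + (1 - 1*(-4)) = 33229 + (1 + 4) = 33229 + 5 = 33234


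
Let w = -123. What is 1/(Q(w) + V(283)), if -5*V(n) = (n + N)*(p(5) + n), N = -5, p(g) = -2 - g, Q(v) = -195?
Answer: -5/77703 ≈ -6.4348e-5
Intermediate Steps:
V(n) = -(-7 + n)*(-5 + n)/5 (V(n) = -(n - 5)*((-2 - 1*5) + n)/5 = -(-5 + n)*((-2 - 5) + n)/5 = -(-5 + n)*(-7 + n)/5 = -(-7 + n)*(-5 + n)/5)
1/(Q(w) + V(283)) = 1/(-195 + (-7 - ⅕*283² + (12/5)*283)) = 1/(-195 + (-7 - ⅕*80089 + 3396/5)) = 1/(-195 + (-7 - 80089/5 + 3396/5)) = 1/(-195 - 76728/5) = 1/(-77703/5) = -5/77703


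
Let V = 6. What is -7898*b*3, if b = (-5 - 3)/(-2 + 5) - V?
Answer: 205348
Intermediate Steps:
b = -26/3 (b = (-5 - 3)/(-2 + 5) - 1*6 = -8/3 - 6 = -26/3 ≈ -8.6667)
-7898*b*3 = -(-205348)*3/3 = -7898*(-26) = 205348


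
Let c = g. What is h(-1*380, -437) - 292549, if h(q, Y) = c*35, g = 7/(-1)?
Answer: -292794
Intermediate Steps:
g = -7 (g = 7*(-1) = -7)
c = -7
h(q, Y) = -245 (h(q, Y) = -7*35 = -245)
h(-1*380, -437) - 292549 = -245 - 292549 = -292794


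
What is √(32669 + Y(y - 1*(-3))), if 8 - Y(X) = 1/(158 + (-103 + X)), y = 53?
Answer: √402613206/111 ≈ 180.77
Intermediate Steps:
Y(X) = 8 - 1/(55 + X) (Y(X) = 8 - 1/(158 + (-103 + X)) = 8 - 1/(55 + X))
√(32669 + Y(y - 1*(-3))) = √(32669 + (439 + 8*(53 - 1*(-3)))/(55 + (53 - 1*(-3)))) = √(32669 + (439 + 8*(53 + 3))/(55 + (53 + 3))) = √(32669 + (439 + 8*56)/(55 + 56)) = √(32669 + (439 + 448)/111) = √(32669 + (1/111)*887) = √(32669 + 887/111) = √(3627146/111) = √402613206/111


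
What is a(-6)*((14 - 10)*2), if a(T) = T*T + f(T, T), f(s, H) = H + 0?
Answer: 240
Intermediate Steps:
f(s, H) = H
a(T) = T + T² (a(T) = T*T + T = T² + T = T + T²)
a(-6)*((14 - 10)*2) = (-6*(1 - 6))*((14 - 10)*2) = (-6*(-5))*(4*2) = 30*8 = 240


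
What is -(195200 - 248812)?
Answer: 53612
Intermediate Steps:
-(195200 - 248812) = -1*(-53612) = 53612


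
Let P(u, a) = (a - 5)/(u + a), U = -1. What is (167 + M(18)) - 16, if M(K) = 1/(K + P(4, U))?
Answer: 2417/16 ≈ 151.06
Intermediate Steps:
P(u, a) = (-5 + a)/(a + u)
M(K) = 1/(-2 + K) (M(K) = 1/(K + (-5 - 1)/(-1 + 4)) = 1/(K - 6/3) = 1/(K + (1/3)*(-6)) = 1/(K - 2) = 1/(-2 + K))
(167 + M(18)) - 16 = (167 + 1/(-2 + 18)) - 16 = (167 + 1/16) - 16 = 2673/16 - 16 = 2417/16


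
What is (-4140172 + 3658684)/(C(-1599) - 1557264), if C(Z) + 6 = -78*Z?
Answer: 40124/119379 ≈ 0.33611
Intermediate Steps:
C(Z) = -6 - 78*Z
(-4140172 + 3658684)/(C(-1599) - 1557264) = (-4140172 + 3658684)/((-6 - 78*(-1599)) - 1557264) = -481488/((-6 + 124722) - 1557264) = -481488/(124716 - 1557264) = -481488/(-1432548) = -481488*(-1/1432548) = 40124/119379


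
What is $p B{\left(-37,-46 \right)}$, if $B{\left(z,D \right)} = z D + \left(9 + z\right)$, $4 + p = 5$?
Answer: $1674$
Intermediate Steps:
$p = 1$ ($p = -4 + 5 = 1$)
$B{\left(z,D \right)} = 9 + z + D z$ ($B{\left(z,D \right)} = D z + \left(9 + z\right) = 9 + z + D z$)
$p B{\left(-37,-46 \right)} = 1 \left(9 - 37 - -1702\right) = 1 \left(9 - 37 + 1702\right) = 1 \cdot 1674 = 1674$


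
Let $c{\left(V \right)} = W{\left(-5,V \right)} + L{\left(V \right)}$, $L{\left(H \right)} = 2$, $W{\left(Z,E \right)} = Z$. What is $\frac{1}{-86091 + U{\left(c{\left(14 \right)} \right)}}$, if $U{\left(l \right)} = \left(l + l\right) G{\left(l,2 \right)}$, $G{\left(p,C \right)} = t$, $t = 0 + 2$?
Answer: $- \frac{1}{86103} \approx -1.1614 \cdot 10^{-5}$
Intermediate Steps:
$t = 2$
$G{\left(p,C \right)} = 2$
$c{\left(V \right)} = -3$ ($c{\left(V \right)} = -5 + 2 = -3$)
$U{\left(l \right)} = 4 l$ ($U{\left(l \right)} = \left(l + l\right) 2 = 2 l 2 = 4 l$)
$\frac{1}{-86091 + U{\left(c{\left(14 \right)} \right)}} = \frac{1}{-86091 + 4 \left(-3\right)} = \frac{1}{-86091 - 12} = \frac{1}{-86103} = - \frac{1}{86103}$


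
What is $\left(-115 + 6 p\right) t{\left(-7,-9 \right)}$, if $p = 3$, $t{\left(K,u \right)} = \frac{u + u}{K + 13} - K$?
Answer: $-388$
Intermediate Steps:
$t{\left(K,u \right)} = - K + \frac{2 u}{13 + K}$ ($t{\left(K,u \right)} = \frac{2 u}{13 + K} - K = - K + \frac{2 u}{13 + K}$)
$\left(-115 + 6 p\right) t{\left(-7,-9 \right)} = \left(-115 + 6 \cdot 3\right) \frac{- \left(-7\right)^{2} - -91 + 2 \left(-9\right)}{13 - 7} = \left(-115 + 18\right) \frac{\left(-1\right) 49 + 91 - 18}{6} = - 97 \frac{-49 + 91 - 18}{6} = - 97 \cdot \frac{1}{6} \cdot 24 = \left(-97\right) 4 = -388$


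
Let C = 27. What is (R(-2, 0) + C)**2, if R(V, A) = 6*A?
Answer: 729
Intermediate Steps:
(R(-2, 0) + C)**2 = (6*0 + 27)**2 = (0 + 27)**2 = 27**2 = 729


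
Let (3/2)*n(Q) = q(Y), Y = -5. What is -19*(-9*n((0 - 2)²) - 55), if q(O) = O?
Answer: 475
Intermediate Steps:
n(Q) = -10/3 (n(Q) = (⅔)*(-5) = -10/3)
-19*(-9*n((0 - 2)²) - 55) = -19*(-9*(-10/3) - 55) = -19*(30 - 55) = -19*(-25) = 475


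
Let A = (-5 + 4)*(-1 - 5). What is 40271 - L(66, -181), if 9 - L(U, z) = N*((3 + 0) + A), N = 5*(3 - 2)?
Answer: 40307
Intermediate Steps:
N = 5 (N = 5*1 = 5)
A = 6 (A = -1*(-6) = 6)
L(U, z) = -36 (L(U, z) = 9 - 5*((3 + 0) + 6) = 9 - 5*(3 + 6) = 9 - 5*9 = 9 - 1*45 = 9 - 45 = -36)
40271 - L(66, -181) = 40271 - 1*(-36) = 40271 + 36 = 40307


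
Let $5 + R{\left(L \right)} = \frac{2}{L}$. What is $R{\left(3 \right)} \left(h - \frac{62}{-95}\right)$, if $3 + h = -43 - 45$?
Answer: $\frac{37193}{95} \approx 391.51$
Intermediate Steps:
$R{\left(L \right)} = -5 + \frac{2}{L}$
$h = -91$ ($h = -3 - 88 = -91$)
$R{\left(3 \right)} \left(h - \frac{62}{-95}\right) = \left(-5 + \frac{2}{3}\right) \left(-91 - \frac{62}{-95}\right) = \left(-5 + 2 \cdot \frac{1}{3}\right) \left(-91 - - \frac{62}{95}\right) = \left(-5 + \frac{2}{3}\right) \left(-91 + \frac{62}{95}\right) = \left(- \frac{13}{3}\right) \left(- \frac{8583}{95}\right) = \frac{37193}{95}$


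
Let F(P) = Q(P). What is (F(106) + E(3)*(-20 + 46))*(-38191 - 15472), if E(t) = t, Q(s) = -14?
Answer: -3434432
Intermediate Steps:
F(P) = -14
(F(106) + E(3)*(-20 + 46))*(-38191 - 15472) = (-14 + 3*(-20 + 46))*(-38191 - 15472) = (-14 + 3*26)*(-53663) = (-14 + 78)*(-53663) = 64*(-53663) = -3434432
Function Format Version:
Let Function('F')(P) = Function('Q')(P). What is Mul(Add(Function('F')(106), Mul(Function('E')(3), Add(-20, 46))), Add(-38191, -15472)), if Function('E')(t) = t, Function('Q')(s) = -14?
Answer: -3434432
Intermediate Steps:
Function('F')(P) = -14
Mul(Add(Function('F')(106), Mul(Function('E')(3), Add(-20, 46))), Add(-38191, -15472)) = Mul(Add(-14, Mul(3, Add(-20, 46))), Add(-38191, -15472)) = Mul(Add(-14, Mul(3, 26)), -53663) = Mul(Add(-14, 78), -53663) = Mul(64, -53663) = -3434432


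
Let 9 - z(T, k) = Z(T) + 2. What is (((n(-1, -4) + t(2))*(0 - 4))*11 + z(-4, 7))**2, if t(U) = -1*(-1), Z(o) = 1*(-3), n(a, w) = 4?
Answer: 44100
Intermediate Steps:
Z(o) = -3
t(U) = 1
z(T, k) = 10 (z(T, k) = 9 - (-3 + 2) = 9 - 1*(-1) = 9 + 1 = 10)
(((n(-1, -4) + t(2))*(0 - 4))*11 + z(-4, 7))**2 = (((4 + 1)*(0 - 4))*11 + 10)**2 = ((5*(-4))*11 + 10)**2 = (-20*11 + 10)**2 = (-220 + 10)**2 = (-210)**2 = 44100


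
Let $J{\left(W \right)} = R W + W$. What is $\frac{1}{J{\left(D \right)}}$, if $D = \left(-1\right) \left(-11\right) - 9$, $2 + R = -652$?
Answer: $- \frac{1}{1306} \approx -0.0007657$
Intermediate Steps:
$R = -654$ ($R = -2 - 652 = -654$)
$D = 2$ ($D = 11 - 9 = 2$)
$J{\left(W \right)} = - 653 W$ ($J{\left(W \right)} = - 654 W + W = - 653 W$)
$\frac{1}{J{\left(D \right)}} = \frac{1}{\left(-653\right) 2} = \frac{1}{-1306} = - \frac{1}{1306}$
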